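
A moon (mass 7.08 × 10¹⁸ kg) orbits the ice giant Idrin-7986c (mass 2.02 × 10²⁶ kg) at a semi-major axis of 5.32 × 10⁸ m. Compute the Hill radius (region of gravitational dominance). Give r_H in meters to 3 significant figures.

r_H ≈ a (m/3M)^(1/3)
    = (5.32 × 10⁸) × (7.08 × 10¹⁸ / (3 × 2.02 × 10²⁶))^(1/3)
    = 1.21 × 10⁶ m

1.21 × 10⁶ m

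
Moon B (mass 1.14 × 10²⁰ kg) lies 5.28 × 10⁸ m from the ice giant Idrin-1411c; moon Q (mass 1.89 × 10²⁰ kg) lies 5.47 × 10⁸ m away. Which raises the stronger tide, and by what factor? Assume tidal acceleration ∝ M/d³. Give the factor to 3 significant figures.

Tidal acceleration ∝ M/d³, so compare M/d³ for each.
Moon B: (1.14 × 10²⁰) / (5.28 × 10⁸)³ = 7.745 × 10⁻⁷
Moon Q: (1.89 × 10²⁰) / (5.47 × 10⁸)³ = 1.155 × 10⁻⁶
Ratio (larger/smaller) = 1.49

Moon Q, by a factor of ≈ 1.49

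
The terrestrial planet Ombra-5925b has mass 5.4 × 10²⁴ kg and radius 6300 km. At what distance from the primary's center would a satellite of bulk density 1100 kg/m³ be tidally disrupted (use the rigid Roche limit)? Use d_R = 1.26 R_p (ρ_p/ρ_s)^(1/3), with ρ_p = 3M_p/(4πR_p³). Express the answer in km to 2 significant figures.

ρ_p = 3M_p/(4πR_p³) = 3 × (5.4 × 10²⁴) / (4π × (6.3 × 10⁶ m)³) = 5200 kg/m³
d_R = 1.26 × 6300 km × (5200/1100)^(1/3)
    = 13000 km

13000 km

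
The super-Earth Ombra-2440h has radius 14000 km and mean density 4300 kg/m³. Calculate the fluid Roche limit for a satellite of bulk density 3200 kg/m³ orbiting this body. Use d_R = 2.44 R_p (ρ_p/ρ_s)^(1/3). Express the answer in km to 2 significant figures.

38000 km

d_R = 2.44 × 14000 km × (4300/3200)^(1/3)
    = 38000 km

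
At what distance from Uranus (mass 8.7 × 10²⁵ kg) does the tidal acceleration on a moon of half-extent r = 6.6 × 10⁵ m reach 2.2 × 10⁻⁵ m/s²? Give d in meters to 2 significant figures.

7.0 × 10⁸ m

2GMr/d³ = a_tidal  ⇒  d = (2GMr / a_tidal)^(1/3)
d = (2 × 6.674×10⁻¹¹ × (8.7 × 10²⁵) × (6.6 × 10⁵) / (2.2 × 10⁻⁵))^(1/3)
  = 7.0 × 10⁸ m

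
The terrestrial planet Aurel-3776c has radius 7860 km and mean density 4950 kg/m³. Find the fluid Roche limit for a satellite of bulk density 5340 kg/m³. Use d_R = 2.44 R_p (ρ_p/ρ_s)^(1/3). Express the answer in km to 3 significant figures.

d_R = 2.44 × 7860 km × (4950/5340)^(1/3)
    = 18700 km

18700 km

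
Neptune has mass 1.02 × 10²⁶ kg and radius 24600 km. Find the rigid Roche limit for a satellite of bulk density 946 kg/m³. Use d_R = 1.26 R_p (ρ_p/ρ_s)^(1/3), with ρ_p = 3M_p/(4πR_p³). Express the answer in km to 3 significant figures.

ρ_p = 3M_p/(4πR_p³) = 3 × (1.02 × 10²⁶) / (4π × (2.46 × 10⁷ m)³) = 1640 kg/m³
d_R = 1.26 × 24600 km × (1640/946)^(1/3)
    = 37200 km

37200 km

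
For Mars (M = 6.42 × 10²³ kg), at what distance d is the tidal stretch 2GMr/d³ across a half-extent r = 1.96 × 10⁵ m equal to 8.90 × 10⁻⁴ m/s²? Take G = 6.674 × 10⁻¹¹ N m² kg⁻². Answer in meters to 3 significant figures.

2.66 × 10⁷ m

2GMr/d³ = a_tidal  ⇒  d = (2GMr / a_tidal)^(1/3)
d = (2 × 6.674×10⁻¹¹ × (6.42 × 10²³) × (1.96 × 10⁵) / (8.90 × 10⁻⁴))^(1/3)
  = 2.66 × 10⁷ m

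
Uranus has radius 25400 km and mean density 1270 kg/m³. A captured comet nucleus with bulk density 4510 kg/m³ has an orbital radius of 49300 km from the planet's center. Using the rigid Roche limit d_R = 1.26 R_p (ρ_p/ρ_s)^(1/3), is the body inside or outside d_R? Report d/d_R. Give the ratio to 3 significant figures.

d_R = 1.26 × (25400 km) × (1270/4510)^(1/3) = 20980 km
d/d_R = (49300) / (20980) = 2.35
Since d/d_R > 1, the body is outside the Roche limit.

outside; d/d_R ≈ 2.35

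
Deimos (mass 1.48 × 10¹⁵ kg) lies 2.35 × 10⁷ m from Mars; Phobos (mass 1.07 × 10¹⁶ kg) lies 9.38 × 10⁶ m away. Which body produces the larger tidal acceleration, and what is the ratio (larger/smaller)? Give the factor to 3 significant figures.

Tidal stretch scales as M/d³; compute that for each body.
Deimos: (1.48 × 10¹⁵) / (2.35 × 10⁷)³ = 1.140 × 10⁻⁷
Phobos: (1.07 × 10¹⁶) / (9.38 × 10⁶)³ = 1.297 × 10⁻⁵
Ratio (larger/smaller) = 114

Phobos, by a factor of ≈ 114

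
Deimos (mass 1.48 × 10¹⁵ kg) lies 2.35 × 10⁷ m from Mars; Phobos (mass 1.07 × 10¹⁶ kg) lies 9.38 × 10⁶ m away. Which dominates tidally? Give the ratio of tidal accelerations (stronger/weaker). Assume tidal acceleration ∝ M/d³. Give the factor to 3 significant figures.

Phobos, by a factor of ≈ 114

The tide-raising term goes as M/d³ (the gradient of a 1/d² field).
Deimos: (1.48 × 10¹⁵) / (2.35 × 10⁷)³ = 1.140 × 10⁻⁷
Phobos: (1.07 × 10¹⁶) / (9.38 × 10⁶)³ = 1.297 × 10⁻⁵
Ratio (larger/smaller) = 114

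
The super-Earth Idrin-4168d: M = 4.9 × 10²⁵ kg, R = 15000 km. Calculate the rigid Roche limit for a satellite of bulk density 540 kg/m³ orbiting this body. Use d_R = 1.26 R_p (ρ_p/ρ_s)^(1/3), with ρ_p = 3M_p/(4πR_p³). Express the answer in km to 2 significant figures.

35000 km

ρ_p = 3M_p/(4πR_p³) = 3 × (4.9 × 10²⁵) / (4π × (1.5 × 10⁷ m)³) = 3500 kg/m³
d_R = 1.26 × 15000 km × (3500/540)^(1/3)
    = 35000 km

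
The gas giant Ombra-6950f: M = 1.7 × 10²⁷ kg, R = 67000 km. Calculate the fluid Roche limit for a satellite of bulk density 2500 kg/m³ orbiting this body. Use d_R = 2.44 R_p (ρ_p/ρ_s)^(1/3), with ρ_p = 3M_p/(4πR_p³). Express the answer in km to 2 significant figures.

1.3 × 10⁵ km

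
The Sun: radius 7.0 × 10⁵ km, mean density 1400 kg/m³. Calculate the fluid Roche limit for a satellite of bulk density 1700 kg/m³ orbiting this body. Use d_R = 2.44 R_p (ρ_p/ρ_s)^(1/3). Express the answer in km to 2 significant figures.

1.6 × 10⁶ km

d_R = 2.44 × 7.0 × 10⁵ km × (1400/1700)^(1/3)
    = 1.6 × 10⁶ km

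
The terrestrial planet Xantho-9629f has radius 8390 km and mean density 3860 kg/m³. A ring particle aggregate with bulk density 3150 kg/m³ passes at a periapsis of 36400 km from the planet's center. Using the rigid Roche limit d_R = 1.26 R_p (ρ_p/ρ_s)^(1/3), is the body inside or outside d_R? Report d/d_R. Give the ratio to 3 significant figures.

d_R = 1.26 × (8390 km) × (3860/3150)^(1/3) = 11310 km
d/d_R = (36400) / (11310) = 3.22
Since d/d_R > 1, the body is outside the Roche limit.

outside; d/d_R ≈ 3.22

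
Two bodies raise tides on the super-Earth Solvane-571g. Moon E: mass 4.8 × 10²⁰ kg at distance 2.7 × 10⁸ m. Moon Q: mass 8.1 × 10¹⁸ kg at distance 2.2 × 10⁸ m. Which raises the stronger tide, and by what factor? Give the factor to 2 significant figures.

The tide-raising term goes as M/d³ (the gradient of a 1/d² field).
Moon E: (4.8 × 10²⁰) / (2.7 × 10⁸)³ = 2.439 × 10⁻⁵
Moon Q: (8.1 × 10¹⁸) / (2.2 × 10⁸)³ = 7.607 × 10⁻⁷
Ratio (larger/smaller) = 32

Moon E, by a factor of ≈ 32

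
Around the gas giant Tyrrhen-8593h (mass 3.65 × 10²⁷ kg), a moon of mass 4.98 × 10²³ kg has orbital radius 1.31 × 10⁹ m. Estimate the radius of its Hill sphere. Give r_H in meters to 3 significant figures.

r_H ≈ a (m/3M)^(1/3)
    = (1.31 × 10⁹) × (4.98 × 10²³ / (3 × 3.65 × 10²⁷))^(1/3)
    = 4.68 × 10⁷ m

4.68 × 10⁷ m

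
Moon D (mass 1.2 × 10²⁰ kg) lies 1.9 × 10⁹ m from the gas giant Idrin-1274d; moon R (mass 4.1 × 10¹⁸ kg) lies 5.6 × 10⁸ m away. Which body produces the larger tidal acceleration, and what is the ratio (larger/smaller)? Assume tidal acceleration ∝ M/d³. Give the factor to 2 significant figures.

Tidal acceleration ∝ M/d³, so compare M/d³ for each.
Moon D: (1.2 × 10²⁰) / (1.9 × 10⁹)³ = 1.750 × 10⁻⁸
Moon R: (4.1 × 10¹⁸) / (5.6 × 10⁸)³ = 2.335 × 10⁻⁸
Ratio (larger/smaller) = 1.3

Moon R, by a factor of ≈ 1.3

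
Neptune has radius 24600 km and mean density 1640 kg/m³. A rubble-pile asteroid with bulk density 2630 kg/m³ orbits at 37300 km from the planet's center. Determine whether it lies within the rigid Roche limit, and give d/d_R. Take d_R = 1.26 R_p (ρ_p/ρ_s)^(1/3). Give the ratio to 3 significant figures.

outside; d/d_R ≈ 1.41

d_R = 1.26 × (24600 km) × (1640/2630)^(1/3) = 26480 km
d/d_R = (37300) / (26480) = 1.41
Since d/d_R > 1, the body is outside the Roche limit.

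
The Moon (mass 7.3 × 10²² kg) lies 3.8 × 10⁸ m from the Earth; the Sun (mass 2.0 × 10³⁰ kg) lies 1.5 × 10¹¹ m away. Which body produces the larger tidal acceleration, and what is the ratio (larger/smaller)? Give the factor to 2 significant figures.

Tidal stretch scales as M/d³; compute that for each body.
The Moon: (7.3 × 10²²) / (3.8 × 10⁸)³ = 1.330 × 10⁻³
The Sun: (2.0 × 10³⁰) / (1.5 × 10¹¹)³ = 5.926 × 10⁻⁴
Ratio (larger/smaller) = 2.2

The Moon, by a factor of ≈ 2.2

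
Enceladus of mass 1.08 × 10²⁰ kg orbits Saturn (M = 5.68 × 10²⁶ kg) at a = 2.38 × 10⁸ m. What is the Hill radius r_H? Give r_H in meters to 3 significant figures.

r_H ≈ a (m/3M)^(1/3)
    = (2.38 × 10⁸) × (1.08 × 10²⁰ / (3 × 5.68 × 10²⁶))^(1/3)
    = 9.49 × 10⁵ m

9.49 × 10⁵ m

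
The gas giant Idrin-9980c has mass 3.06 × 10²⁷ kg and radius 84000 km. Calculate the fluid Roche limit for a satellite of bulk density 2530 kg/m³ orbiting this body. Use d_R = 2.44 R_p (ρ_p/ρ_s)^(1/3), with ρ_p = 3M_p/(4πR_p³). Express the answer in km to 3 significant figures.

1.61 × 10⁵ km

ρ_p = 3M_p/(4πR_p³) = 3 × (3.06 × 10²⁷) / (4π × (8.40 × 10⁷ m)³) = 1230 kg/m³
d_R = 2.44 × 84000 km × (1230/2530)^(1/3)
    = 1.61 × 10⁵ km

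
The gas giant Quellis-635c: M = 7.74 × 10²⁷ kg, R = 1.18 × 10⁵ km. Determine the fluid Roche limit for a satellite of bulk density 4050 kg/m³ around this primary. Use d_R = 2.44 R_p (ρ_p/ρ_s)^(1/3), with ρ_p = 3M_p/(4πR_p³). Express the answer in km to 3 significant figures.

1.88 × 10⁵ km

ρ_p = 3M_p/(4πR_p³) = 3 × (7.74 × 10²⁷) / (4π × (1.18 × 10⁸ m)³) = 1120 kg/m³
d_R = 2.44 × 1.18 × 10⁵ km × (1120/4050)^(1/3)
    = 1.88 × 10⁵ km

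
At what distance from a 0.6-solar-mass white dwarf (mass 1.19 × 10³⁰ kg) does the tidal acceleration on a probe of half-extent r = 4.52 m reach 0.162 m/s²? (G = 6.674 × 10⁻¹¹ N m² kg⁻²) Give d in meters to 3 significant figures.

1.64 × 10⁷ m

2GMr/d³ = a_tidal  ⇒  d = (2GMr / a_tidal)^(1/3)
d = (2 × 6.674×10⁻¹¹ × (1.19 × 10³⁰) × (4.52) / (0.162))^(1/3)
  = 1.64 × 10⁷ m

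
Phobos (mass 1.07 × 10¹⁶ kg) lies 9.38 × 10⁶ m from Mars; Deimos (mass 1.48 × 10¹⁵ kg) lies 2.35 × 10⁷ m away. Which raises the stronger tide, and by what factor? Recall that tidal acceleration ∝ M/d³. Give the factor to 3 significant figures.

Phobos, by a factor of ≈ 114

Compare M/d³ for the two perturbers:
Phobos: (1.07 × 10¹⁶) / (9.38 × 10⁶)³ = 1.297 × 10⁻⁵
Deimos: (1.48 × 10¹⁵) / (2.35 × 10⁷)³ = 1.140 × 10⁻⁷
Ratio (larger/smaller) = 114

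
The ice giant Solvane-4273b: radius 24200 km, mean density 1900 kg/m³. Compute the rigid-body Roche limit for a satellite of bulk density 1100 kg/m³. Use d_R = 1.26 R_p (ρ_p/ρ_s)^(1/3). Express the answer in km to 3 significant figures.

36600 km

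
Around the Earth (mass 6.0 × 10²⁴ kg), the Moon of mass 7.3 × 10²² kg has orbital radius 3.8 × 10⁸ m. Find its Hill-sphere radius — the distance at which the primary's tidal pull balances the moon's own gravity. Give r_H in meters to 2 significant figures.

r_H ≈ a (m/3M)^(1/3)
    = (3.8 × 10⁸) × (7.3 × 10²² / (3 × 6.0 × 10²⁴))^(1/3)
    = 6.1 × 10⁷ m

6.1 × 10⁷ m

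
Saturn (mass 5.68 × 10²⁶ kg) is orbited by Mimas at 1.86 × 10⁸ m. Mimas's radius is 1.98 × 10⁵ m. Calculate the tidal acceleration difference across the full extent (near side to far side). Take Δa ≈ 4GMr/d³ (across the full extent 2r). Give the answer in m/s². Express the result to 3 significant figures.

4.67 × 10⁻³ m/s²

Near-to-far spans 2r, so the tidal difference is twice the near-to-center value: 4GMr/d³.
Δg = 4GMr/d³
   = 4 × (6.674 × 10⁻¹¹) × (5.68 × 10²⁶) × (1.98 × 10⁵) / (1.86 × 10⁸)³
   = 4.67 × 10⁻³ m/s²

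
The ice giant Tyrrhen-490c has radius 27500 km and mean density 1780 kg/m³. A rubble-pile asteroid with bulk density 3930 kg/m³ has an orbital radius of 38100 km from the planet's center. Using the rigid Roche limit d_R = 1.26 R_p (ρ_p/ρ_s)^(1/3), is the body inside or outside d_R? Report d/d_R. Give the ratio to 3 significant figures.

d_R = 1.26 × (27500 km) × (1780/3930)^(1/3) = 26610 km
d/d_R = (38100) / (26610) = 1.43
Since d/d_R > 1, the body is outside the Roche limit.

outside; d/d_R ≈ 1.43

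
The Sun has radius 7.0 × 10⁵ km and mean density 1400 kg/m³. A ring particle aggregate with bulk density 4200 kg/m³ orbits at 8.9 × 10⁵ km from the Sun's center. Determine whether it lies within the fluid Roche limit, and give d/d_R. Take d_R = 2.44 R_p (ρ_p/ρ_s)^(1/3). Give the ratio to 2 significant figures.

inside; d/d_R ≈ 0.75

d_R = 2.44 × (7.0 × 10⁵ km) × (1400/4200)^(1/3) = 1.184 × 10⁶ km
d/d_R = (8.9 × 10⁵) / (1.184 × 10⁶) = 0.75
Since d/d_R < 1, the body is inside the Roche limit.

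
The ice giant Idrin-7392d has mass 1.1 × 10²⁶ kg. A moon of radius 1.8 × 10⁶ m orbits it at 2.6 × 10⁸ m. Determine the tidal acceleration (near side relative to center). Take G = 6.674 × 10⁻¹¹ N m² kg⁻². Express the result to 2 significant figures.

1.5 × 10⁻³ m/s²

a_tidal = 2GMr/d³
        = 2 × (6.674 × 10⁻¹¹) × (1.1 × 10²⁶) × (1.8 × 10⁶) / (2.6 × 10⁸)³
        = 1.5 × 10⁻³ m/s²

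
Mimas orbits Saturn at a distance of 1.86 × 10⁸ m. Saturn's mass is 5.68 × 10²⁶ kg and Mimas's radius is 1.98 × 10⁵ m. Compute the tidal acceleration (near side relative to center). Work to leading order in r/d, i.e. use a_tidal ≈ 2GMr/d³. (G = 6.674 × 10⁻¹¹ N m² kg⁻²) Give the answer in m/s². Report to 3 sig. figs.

2.33 × 10⁻³ m/s²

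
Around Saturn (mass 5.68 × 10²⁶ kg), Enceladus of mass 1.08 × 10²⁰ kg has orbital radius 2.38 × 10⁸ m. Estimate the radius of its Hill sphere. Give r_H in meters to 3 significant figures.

r_H ≈ a (m/3M)^(1/3)
    = (2.38 × 10⁸) × (1.08 × 10²⁰ / (3 × 5.68 × 10²⁶))^(1/3)
    = 9.49 × 10⁵ m

9.49 × 10⁵ m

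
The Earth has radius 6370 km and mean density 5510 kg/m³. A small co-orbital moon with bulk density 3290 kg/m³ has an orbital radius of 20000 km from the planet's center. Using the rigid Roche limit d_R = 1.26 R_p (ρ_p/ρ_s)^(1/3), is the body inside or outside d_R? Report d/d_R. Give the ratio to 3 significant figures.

outside; d/d_R ≈ 2.10

d_R = 1.26 × (6370 km) × (5510/3290)^(1/3) = 9532 km
d/d_R = (20000) / (9532) = 2.10
Since d/d_R > 1, the body is outside the Roche limit.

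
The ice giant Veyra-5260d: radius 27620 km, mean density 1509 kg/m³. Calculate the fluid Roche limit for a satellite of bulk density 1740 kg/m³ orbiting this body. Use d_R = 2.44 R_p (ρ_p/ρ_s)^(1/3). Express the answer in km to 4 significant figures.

d_R = 2.44 × 27620 km × (1509/1740)^(1/3)
    = 64270 km

64270 km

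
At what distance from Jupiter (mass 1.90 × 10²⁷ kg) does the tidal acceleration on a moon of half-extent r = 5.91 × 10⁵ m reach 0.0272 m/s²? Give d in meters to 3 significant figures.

1.77 × 10⁸ m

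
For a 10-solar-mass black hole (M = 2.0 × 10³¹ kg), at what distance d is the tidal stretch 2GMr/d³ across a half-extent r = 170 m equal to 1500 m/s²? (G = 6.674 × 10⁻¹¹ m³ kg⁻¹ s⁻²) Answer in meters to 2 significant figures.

2GMr/d³ = a_tidal  ⇒  d = (2GMr / a_tidal)^(1/3)
d = (2 × 6.674×10⁻¹¹ × (2.0 × 10³¹) × (170) / (1500))^(1/3)
  = 6.7 × 10⁶ m

6.7 × 10⁶ m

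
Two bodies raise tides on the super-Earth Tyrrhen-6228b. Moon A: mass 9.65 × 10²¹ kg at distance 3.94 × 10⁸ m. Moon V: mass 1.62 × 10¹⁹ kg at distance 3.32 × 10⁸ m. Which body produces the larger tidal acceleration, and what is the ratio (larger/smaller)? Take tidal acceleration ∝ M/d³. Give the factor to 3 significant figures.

Moon A, by a factor of ≈ 356

Compare M/d³ for the two perturbers:
Moon A: (9.65 × 10²¹) / (3.94 × 10⁸)³ = 1.578 × 10⁻⁴
Moon V: (1.62 × 10¹⁹) / (3.32 × 10⁸)³ = 4.427 × 10⁻⁷
Ratio (larger/smaller) = 356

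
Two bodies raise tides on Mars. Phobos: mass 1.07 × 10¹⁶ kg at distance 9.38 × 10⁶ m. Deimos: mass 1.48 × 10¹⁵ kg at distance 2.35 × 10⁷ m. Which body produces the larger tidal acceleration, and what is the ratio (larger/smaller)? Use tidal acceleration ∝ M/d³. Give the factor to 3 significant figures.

Compare M/d³ for the two perturbers:
Phobos: (1.07 × 10¹⁶) / (9.38 × 10⁶)³ = 1.297 × 10⁻⁵
Deimos: (1.48 × 10¹⁵) / (2.35 × 10⁷)³ = 1.140 × 10⁻⁷
Ratio (larger/smaller) = 114

Phobos, by a factor of ≈ 114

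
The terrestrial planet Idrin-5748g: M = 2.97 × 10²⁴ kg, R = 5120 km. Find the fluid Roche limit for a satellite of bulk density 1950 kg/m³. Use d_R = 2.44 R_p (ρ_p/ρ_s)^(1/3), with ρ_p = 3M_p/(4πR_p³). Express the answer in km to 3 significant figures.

17400 km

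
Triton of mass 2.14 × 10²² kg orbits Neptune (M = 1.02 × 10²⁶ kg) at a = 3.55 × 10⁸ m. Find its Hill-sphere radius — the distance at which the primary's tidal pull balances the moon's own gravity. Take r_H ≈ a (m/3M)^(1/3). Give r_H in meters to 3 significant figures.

1.46 × 10⁷ m

r_H ≈ a (m/3M)^(1/3)
    = (3.55 × 10⁸) × (2.14 × 10²² / (3 × 1.02 × 10²⁶))^(1/3)
    = 1.46 × 10⁷ m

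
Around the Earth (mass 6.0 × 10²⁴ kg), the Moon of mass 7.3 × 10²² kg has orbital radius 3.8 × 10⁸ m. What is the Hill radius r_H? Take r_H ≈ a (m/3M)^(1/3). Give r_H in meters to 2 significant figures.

r_H ≈ a (m/3M)^(1/3)
    = (3.8 × 10⁸) × (7.3 × 10²² / (3 × 6.0 × 10²⁴))^(1/3)
    = 6.1 × 10⁷ m

6.1 × 10⁷ m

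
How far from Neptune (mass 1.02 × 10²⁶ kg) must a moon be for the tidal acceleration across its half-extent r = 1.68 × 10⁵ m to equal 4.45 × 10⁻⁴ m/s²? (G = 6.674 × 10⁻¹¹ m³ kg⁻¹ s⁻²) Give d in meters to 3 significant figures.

2GMr/d³ = a_tidal  ⇒  d = (2GMr / a_tidal)^(1/3)
d = (2 × 6.674×10⁻¹¹ × (1.02 × 10²⁶) × (1.68 × 10⁵) / (4.45 × 10⁻⁴))^(1/3)
  = 1.73 × 10⁸ m

1.73 × 10⁸ m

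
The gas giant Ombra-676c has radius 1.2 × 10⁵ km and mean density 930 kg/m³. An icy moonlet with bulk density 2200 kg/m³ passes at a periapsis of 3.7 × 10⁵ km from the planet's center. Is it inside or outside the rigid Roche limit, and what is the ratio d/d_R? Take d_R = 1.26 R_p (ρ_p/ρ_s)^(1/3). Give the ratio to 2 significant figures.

outside; d/d_R ≈ 3.3

d_R = 1.26 × (1.2 × 10⁵ km) × (930/2200)^(1/3) = 1.135 × 10⁵ km
d/d_R = (3.7 × 10⁵) / (1.135 × 10⁵) = 3.3
Since d/d_R > 1, the body is outside the Roche limit.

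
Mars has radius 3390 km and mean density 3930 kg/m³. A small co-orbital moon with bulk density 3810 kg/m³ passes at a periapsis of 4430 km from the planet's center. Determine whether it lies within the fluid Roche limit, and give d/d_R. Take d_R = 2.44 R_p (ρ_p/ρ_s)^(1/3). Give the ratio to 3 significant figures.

d_R = 2.44 × (3390 km) × (3930/3810)^(1/3) = 8358 km
d/d_R = (4430) / (8358) = 0.530
Since d/d_R < 1, the body is inside the Roche limit.

inside; d/d_R ≈ 0.530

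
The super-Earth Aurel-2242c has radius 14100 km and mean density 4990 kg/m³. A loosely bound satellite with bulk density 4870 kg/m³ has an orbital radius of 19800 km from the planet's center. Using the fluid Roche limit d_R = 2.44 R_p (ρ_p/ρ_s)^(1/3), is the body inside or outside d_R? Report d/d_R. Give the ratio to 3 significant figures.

d_R = 2.44 × (14100 km) × (4990/4870)^(1/3) = 34680 km
d/d_R = (19800) / (34680) = 0.571
Since d/d_R < 1, the body is inside the Roche limit.

inside; d/d_R ≈ 0.571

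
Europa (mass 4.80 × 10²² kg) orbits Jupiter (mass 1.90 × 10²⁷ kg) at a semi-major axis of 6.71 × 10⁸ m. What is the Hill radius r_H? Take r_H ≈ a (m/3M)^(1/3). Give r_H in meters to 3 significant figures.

1.37 × 10⁷ m

r_H ≈ a (m/3M)^(1/3)
    = (6.71 × 10⁸) × (4.80 × 10²² / (3 × 1.90 × 10²⁷))^(1/3)
    = 1.37 × 10⁷ m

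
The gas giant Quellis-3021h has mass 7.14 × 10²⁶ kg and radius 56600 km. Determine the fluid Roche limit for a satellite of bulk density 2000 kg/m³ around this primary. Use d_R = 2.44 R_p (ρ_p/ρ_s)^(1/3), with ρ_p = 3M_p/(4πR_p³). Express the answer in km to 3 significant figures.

ρ_p = 3M_p/(4πR_p³) = 3 × (7.14 × 10²⁶) / (4π × (5.66 × 10⁷ m)³) = 940 kg/m³
d_R = 2.44 × 56600 km × (940/2000)^(1/3)
    = 1.07 × 10⁵ km

1.07 × 10⁵ km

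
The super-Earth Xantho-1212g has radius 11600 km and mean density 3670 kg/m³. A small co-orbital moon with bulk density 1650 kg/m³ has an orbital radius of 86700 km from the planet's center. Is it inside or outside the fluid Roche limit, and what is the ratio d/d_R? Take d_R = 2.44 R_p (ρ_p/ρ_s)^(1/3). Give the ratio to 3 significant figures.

outside; d/d_R ≈ 2.35

d_R = 2.44 × (11600 km) × (3670/1650)^(1/3) = 36950 km
d/d_R = (86700) / (36950) = 2.35
Since d/d_R > 1, the body is outside the Roche limit.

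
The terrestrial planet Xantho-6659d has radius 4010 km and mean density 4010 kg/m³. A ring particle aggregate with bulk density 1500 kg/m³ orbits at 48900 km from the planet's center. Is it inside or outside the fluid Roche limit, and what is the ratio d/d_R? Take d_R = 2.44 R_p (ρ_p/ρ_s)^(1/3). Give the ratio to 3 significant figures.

outside; d/d_R ≈ 3.60

d_R = 2.44 × (4010 km) × (4010/1500)^(1/3) = 13580 km
d/d_R = (48900) / (13580) = 3.60
Since d/d_R > 1, the body is outside the Roche limit.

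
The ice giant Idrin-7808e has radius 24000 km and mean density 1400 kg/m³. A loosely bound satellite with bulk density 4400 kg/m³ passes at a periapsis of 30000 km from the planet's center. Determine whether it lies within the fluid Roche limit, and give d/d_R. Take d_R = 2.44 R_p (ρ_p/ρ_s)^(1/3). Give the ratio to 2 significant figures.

d_R = 2.44 × (24000 km) × (1400/4400)^(1/3) = 39980 km
d/d_R = (30000) / (39980) = 0.75
Since d/d_R < 1, the body is inside the Roche limit.

inside; d/d_R ≈ 0.75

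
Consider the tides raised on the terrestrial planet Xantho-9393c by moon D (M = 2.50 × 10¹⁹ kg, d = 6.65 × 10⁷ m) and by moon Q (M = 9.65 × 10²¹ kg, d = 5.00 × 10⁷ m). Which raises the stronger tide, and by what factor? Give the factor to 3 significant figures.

Compare M/d³ for the two perturbers:
Moon D: (2.50 × 10¹⁹) / (6.65 × 10⁷)³ = 8.501 × 10⁻⁵
Moon Q: (9.65 × 10²¹) / (5.00 × 10⁷)³ = 7.720 × 10⁻²
Ratio (larger/smaller) = 908

Moon Q, by a factor of ≈ 908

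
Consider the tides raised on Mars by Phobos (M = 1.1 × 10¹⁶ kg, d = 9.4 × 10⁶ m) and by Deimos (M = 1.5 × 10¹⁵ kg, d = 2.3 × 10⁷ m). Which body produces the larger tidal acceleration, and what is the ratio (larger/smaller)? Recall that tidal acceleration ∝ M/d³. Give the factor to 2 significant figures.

Phobos, by a factor of ≈ 110

Tidal acceleration ∝ M/d³, so compare M/d³ for each.
Phobos: (1.1 × 10¹⁶) / (9.4 × 10⁶)³ = 1.324 × 10⁻⁵
Deimos: (1.5 × 10¹⁵) / (2.3 × 10⁷)³ = 1.233 × 10⁻⁷
Ratio (larger/smaller) = 110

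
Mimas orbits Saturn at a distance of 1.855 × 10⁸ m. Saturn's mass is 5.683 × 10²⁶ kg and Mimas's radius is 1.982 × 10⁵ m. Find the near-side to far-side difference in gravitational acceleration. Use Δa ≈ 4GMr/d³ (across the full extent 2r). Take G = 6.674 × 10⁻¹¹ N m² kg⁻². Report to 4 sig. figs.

a_tidal = 4GMr/d³
        = 4 × (6.674 × 10⁻¹¹) × (5.683 × 10²⁶) × (1.982 × 10⁵) / (1.855 × 10⁸)³
        = 4.711 × 10⁻³ m/s²

4.711 × 10⁻³ m/s²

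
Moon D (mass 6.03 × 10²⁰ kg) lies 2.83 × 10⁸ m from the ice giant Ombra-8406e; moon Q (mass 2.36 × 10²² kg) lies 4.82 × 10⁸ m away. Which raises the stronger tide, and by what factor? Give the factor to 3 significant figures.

Moon Q, by a factor of ≈ 7.92

The tide-raising term goes as M/d³ (the gradient of a 1/d² field).
Moon D: (6.03 × 10²⁰) / (2.83 × 10⁸)³ = 2.660 × 10⁻⁵
Moon Q: (2.36 × 10²²) / (4.82 × 10⁸)³ = 2.108 × 10⁻⁴
Ratio (larger/smaller) = 7.92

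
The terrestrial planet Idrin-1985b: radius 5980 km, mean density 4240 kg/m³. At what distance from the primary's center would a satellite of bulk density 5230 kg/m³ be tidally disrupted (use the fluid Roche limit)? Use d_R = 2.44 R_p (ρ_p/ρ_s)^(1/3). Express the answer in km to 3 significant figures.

13600 km

d_R = 2.44 × 5980 km × (4240/5230)^(1/3)
    = 13600 km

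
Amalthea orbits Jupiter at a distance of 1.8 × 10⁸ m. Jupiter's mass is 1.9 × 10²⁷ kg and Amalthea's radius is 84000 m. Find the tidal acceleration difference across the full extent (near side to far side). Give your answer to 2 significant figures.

7.3 × 10⁻³ m/s²

a_tidal = 4GMr/d³
        = 4 × (6.674 × 10⁻¹¹) × (1.9 × 10²⁷) × (84000) / (1.8 × 10⁸)³
        = 7.3 × 10⁻³ m/s²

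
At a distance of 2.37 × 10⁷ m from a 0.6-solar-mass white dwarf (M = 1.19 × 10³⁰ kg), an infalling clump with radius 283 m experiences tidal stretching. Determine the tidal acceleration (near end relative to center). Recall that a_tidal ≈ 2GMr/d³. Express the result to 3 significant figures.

a_tidal = 2GMr/d³
        = 2 × (6.674 × 10⁻¹¹) × (1.19 × 10³⁰) × (283) / (2.37 × 10⁷)³
        = 3.38 m/s²

3.38 m/s²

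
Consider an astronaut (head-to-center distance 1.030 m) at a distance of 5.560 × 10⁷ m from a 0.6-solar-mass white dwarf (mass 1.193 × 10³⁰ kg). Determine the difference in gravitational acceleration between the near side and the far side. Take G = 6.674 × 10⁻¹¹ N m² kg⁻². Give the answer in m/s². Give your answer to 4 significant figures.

1.909 × 10⁻³ m/s²

a_tidal = 4GMr/d³
        = 4 × (6.674 × 10⁻¹¹) × (1.193 × 10³⁰) × (1.030) / (5.560 × 10⁷)³
        = 1.909 × 10⁻³ m/s²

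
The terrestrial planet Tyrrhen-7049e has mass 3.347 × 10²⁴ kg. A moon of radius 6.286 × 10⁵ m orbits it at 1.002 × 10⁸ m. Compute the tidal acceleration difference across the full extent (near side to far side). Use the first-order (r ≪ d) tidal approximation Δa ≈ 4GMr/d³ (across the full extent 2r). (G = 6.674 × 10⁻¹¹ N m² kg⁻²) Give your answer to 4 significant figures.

5.583 × 10⁻⁴ m/s²

The field gradient is 2GM/d³; across the full diameter 2r the difference is 4GMr/d³.
Δg = 4GMr/d³
   = 4 × (6.674 × 10⁻¹¹) × (3.347 × 10²⁴) × (6.286 × 10⁵) / (1.002 × 10⁸)³
   = 5.583 × 10⁻⁴ m/s²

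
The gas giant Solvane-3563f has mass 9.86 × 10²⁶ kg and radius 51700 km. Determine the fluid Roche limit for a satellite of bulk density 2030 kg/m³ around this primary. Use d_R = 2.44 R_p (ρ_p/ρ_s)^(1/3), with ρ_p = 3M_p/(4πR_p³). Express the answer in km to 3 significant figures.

ρ_p = 3M_p/(4πR_p³) = 3 × (9.86 × 10²⁶) / (4π × (5.17 × 10⁷ m)³) = 1700 kg/m³
d_R = 2.44 × 51700 km × (1700/2030)^(1/3)
    = 1.19 × 10⁵ km

1.19 × 10⁵ km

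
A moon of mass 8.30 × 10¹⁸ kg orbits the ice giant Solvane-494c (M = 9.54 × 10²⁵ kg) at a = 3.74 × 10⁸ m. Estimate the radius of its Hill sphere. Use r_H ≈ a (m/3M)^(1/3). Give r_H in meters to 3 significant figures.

1.15 × 10⁶ m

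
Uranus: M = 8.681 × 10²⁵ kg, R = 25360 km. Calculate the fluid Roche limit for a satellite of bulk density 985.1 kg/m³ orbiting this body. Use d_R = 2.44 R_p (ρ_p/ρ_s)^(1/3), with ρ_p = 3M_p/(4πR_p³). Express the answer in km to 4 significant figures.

67360 km

ρ_p = 3M_p/(4πR_p³) = 3 × (8.681 × 10²⁵) / (4π × (2.536 × 10⁷ m)³) = 1271 kg/m³
d_R = 2.44 × 25360 km × (1271/985.1)^(1/3)
    = 67360 km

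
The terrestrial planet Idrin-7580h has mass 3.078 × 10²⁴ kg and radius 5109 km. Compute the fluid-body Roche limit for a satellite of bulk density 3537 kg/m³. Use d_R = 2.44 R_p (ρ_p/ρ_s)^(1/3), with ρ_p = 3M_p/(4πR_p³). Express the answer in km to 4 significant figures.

14450 km

ρ_p = 3M_p/(4πR_p³) = 3 × (3.078 × 10²⁴) / (4π × (5.109 × 10⁶ m)³) = 5510 kg/m³
d_R = 2.44 × 5109 km × (5510/3537)^(1/3)
    = 14450 km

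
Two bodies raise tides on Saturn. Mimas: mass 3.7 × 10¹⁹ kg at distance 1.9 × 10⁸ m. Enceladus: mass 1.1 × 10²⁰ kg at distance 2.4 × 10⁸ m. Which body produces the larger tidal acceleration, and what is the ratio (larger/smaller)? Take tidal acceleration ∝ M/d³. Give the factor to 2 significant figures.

Enceladus, by a factor of ≈ 1.5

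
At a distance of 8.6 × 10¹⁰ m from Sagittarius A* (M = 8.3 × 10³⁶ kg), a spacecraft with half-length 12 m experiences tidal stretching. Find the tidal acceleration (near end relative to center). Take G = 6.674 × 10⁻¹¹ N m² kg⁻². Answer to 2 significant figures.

2.1 × 10⁻⁵ m/s²

Since r ≪ d, expand the inverse-square field across one radius to get the leading 2GMr/d³ term.
a_tidal = 2GMr/d³
        = 2 × (6.674 × 10⁻¹¹) × (8.3 × 10³⁶) × (12) / (8.6 × 10¹⁰)³
        = 2.1 × 10⁻⁵ m/s²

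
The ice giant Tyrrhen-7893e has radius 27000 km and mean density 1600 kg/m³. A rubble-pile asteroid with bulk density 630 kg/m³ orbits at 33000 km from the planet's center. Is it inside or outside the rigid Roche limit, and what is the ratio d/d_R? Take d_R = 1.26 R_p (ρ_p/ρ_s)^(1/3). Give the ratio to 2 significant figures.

d_R = 1.26 × (27000 km) × (1600/630)^(1/3) = 46420 km
d/d_R = (33000) / (46420) = 0.71
Since d/d_R < 1, the body is inside the Roche limit.

inside; d/d_R ≈ 0.71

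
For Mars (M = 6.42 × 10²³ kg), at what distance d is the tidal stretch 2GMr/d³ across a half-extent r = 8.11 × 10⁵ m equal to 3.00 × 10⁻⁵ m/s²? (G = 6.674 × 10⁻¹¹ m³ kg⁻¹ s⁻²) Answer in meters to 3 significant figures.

2GMr/d³ = a_tidal  ⇒  d = (2GMr / a_tidal)^(1/3)
d = (2 × 6.674×10⁻¹¹ × (6.42 × 10²³) × (8.11 × 10⁵) / (3.00 × 10⁻⁵))^(1/3)
  = 1.32 × 10⁸ m

1.32 × 10⁸ m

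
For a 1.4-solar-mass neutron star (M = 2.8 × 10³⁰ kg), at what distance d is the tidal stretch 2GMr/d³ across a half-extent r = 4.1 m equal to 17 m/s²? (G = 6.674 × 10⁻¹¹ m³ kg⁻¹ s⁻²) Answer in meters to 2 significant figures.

2GMr/d³ = a_tidal  ⇒  d = (2GMr / a_tidal)^(1/3)
d = (2 × 6.674×10⁻¹¹ × (2.8 × 10³⁰) × (4.1) / (17))^(1/3)
  = 4.5 × 10⁶ m

4.5 × 10⁶ m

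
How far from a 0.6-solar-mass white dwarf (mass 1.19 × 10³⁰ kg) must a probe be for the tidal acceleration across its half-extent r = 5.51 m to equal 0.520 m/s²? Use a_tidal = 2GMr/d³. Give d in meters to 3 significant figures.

1.19 × 10⁷ m

2GMr/d³ = a_tidal  ⇒  d = (2GMr / a_tidal)^(1/3)
d = (2 × 6.674×10⁻¹¹ × (1.19 × 10³⁰) × (5.51) / (0.520))^(1/3)
  = 1.19 × 10⁷ m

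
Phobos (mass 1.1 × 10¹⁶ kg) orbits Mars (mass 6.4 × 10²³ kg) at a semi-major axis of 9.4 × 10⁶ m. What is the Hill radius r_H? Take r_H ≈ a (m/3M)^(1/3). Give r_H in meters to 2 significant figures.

r_H ≈ a (m/3M)^(1/3)
    = (9.4 × 10⁶) × (1.1 × 10¹⁶ / (3 × 6.4 × 10²³))^(1/3)
    = 1.7 × 10⁴ m

1.7 × 10⁴ m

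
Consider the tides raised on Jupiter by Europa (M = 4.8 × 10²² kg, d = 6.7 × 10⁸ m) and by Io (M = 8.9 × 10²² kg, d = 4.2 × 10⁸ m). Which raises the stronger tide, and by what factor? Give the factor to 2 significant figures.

Compare M/d³ for the two perturbers:
Europa: (4.8 × 10²²) / (6.7 × 10⁸)³ = 1.596 × 10⁻⁴
Io: (8.9 × 10²²) / (4.2 × 10⁸)³ = 1.201 × 10⁻³
Ratio (larger/smaller) = 7.5

Io, by a factor of ≈ 7.5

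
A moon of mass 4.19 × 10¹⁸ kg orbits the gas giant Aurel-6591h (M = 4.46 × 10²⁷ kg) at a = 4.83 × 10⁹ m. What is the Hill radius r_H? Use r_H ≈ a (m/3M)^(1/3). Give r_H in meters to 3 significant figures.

3.28 × 10⁶ m

r_H ≈ a (m/3M)^(1/3)
    = (4.83 × 10⁹) × (4.19 × 10¹⁸ / (3 × 4.46 × 10²⁷))^(1/3)
    = 3.28 × 10⁶ m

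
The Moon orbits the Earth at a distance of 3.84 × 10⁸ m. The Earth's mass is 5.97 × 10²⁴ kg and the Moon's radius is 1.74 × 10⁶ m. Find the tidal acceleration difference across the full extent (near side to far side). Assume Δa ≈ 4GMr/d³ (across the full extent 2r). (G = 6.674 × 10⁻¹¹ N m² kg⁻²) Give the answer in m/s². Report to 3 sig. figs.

Near-to-far spans 2r, so the tidal difference is twice the near-to-center value: 4GMr/d³.
a_tidal = 4GMr/d³
        = 4 × (6.674 × 10⁻¹¹) × (5.97 × 10²⁴) × (1.74 × 10⁶) / (3.84 × 10⁸)³
        = 4.90 × 10⁻⁵ m/s²

4.90 × 10⁻⁵ m/s²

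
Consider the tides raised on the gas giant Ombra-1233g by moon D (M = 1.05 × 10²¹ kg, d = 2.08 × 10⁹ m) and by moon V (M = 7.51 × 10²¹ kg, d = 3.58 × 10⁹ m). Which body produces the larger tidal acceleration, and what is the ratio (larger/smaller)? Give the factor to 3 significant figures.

The tide-raising term goes as M/d³ (the gradient of a 1/d² field).
Moon D: (1.05 × 10²¹) / (2.08 × 10⁹)³ = 1.167 × 10⁻⁷
Moon V: (7.51 × 10²¹) / (3.58 × 10⁹)³ = 1.637 × 10⁻⁷
Ratio (larger/smaller) = 1.40

Moon V, by a factor of ≈ 1.40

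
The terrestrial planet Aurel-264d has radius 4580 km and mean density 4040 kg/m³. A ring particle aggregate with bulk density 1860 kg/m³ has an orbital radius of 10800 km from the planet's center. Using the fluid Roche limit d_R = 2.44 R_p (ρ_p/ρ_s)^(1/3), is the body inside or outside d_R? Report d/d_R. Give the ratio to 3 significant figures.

inside; d/d_R ≈ 0.746

d_R = 2.44 × (4580 km) × (4040/1860)^(1/3) = 14470 km
d/d_R = (10800) / (14470) = 0.746
Since d/d_R < 1, the body is inside the Roche limit.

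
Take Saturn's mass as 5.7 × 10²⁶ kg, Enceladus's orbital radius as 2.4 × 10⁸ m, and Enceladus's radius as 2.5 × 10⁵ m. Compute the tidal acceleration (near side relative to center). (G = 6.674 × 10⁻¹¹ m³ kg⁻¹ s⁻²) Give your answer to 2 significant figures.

1.4 × 10⁻³ m/s²

Δg = 2GMr/d³
   = 2 × (6.674 × 10⁻¹¹) × (5.7 × 10²⁶) × (2.5 × 10⁵) / (2.4 × 10⁸)³
   = 1.4 × 10⁻³ m/s²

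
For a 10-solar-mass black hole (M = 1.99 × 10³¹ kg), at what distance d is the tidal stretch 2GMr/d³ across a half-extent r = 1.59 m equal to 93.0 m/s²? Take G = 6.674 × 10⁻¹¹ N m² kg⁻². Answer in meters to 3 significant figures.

3.57 × 10⁶ m

2GMr/d³ = a_tidal  ⇒  d = (2GMr / a_tidal)^(1/3)
d = (2 × 6.674×10⁻¹¹ × (1.99 × 10³¹) × (1.59) / (93.0))^(1/3)
  = 3.57 × 10⁶ m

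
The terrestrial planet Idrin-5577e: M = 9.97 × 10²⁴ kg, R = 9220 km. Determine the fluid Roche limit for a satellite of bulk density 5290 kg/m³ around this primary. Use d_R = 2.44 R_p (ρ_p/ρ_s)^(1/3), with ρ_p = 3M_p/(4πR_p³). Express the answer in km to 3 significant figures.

ρ_p = 3M_p/(4πR_p³) = 3 × (9.97 × 10²⁴) / (4π × (9.22 × 10⁶ m)³) = 3040 kg/m³
d_R = 2.44 × 9220 km × (3040/5290)^(1/3)
    = 18700 km

18700 km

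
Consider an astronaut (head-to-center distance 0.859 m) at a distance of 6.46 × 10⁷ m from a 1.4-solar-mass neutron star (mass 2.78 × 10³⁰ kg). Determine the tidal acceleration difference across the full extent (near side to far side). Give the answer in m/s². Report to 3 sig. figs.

Δg = 4GMr/d³
   = 4 × (6.674 × 10⁻¹¹) × (2.78 × 10³⁰) × (0.859) / (6.46 × 10⁷)³
   = 2.36 × 10⁻³ m/s²

2.36 × 10⁻³ m/s²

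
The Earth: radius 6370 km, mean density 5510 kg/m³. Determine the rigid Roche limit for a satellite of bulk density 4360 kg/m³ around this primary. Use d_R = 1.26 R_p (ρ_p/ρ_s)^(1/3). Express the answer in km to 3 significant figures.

d_R = 1.26 × 6370 km × (5510/4360)^(1/3)
    = 8680 km

8680 km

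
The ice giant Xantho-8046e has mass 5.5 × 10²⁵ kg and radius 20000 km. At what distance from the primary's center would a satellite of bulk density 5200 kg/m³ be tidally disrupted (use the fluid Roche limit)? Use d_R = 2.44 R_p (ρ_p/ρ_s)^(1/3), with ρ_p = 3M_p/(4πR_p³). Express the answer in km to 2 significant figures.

33000 km

ρ_p = 3M_p/(4πR_p³) = 3 × (5.5 × 10²⁵) / (4π × (2.0 × 10⁷ m)³) = 1600 kg/m³
d_R = 2.44 × 20000 km × (1600/5200)^(1/3)
    = 33000 km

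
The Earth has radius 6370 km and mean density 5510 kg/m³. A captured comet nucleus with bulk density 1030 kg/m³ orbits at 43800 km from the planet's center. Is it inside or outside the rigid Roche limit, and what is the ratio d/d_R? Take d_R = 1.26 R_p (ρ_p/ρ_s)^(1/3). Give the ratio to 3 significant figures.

d_R = 1.26 × (6370 km) × (5510/1030)^(1/3) = 14040 km
d/d_R = (43800) / (14040) = 3.12
Since d/d_R > 1, the body is outside the Roche limit.

outside; d/d_R ≈ 3.12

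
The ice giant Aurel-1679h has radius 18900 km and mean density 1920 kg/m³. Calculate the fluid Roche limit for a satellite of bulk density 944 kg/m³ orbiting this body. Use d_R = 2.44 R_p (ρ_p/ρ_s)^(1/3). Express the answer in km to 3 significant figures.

58400 km

d_R = 2.44 × 18900 km × (1920/944)^(1/3)
    = 58400 km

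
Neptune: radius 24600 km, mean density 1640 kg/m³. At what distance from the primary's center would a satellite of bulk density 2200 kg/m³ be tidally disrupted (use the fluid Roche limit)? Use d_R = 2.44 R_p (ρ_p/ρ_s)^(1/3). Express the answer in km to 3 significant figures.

54400 km

d_R = 2.44 × 24600 km × (1640/2200)^(1/3)
    = 54400 km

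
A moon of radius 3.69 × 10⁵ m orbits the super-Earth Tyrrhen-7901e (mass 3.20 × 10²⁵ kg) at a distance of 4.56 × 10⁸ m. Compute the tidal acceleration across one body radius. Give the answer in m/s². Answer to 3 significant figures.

Δg = 2GMr/d³
   = 2 × (6.674 × 10⁻¹¹) × (3.20 × 10²⁵) × (3.69 × 10⁵) / (4.56 × 10⁸)³
   = 1.66 × 10⁻⁵ m/s²

1.66 × 10⁻⁵ m/s²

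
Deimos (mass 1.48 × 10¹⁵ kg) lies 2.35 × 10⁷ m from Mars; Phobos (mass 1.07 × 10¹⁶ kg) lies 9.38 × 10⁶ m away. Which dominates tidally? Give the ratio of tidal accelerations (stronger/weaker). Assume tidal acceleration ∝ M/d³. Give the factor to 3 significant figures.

Tidal stretch scales as M/d³; compute that for each body.
Deimos: (1.48 × 10¹⁵) / (2.35 × 10⁷)³ = 1.140 × 10⁻⁷
Phobos: (1.07 × 10¹⁶) / (9.38 × 10⁶)³ = 1.297 × 10⁻⁵
Ratio (larger/smaller) = 114

Phobos, by a factor of ≈ 114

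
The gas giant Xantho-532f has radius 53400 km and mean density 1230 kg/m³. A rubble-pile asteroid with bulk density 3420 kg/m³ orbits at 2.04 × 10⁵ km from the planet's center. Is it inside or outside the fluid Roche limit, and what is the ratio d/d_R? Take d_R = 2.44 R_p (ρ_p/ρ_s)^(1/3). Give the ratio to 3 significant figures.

outside; d/d_R ≈ 2.20

d_R = 2.44 × (53400 km) × (1230/3420)^(1/3) = 92660 km
d/d_R = (2.04 × 10⁵) / (92660) = 2.20
Since d/d_R > 1, the body is outside the Roche limit.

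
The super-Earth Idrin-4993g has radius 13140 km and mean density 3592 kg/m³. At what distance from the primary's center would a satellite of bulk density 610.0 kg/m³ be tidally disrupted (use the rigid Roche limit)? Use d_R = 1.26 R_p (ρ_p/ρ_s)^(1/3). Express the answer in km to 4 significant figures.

29900 km

d_R = 1.26 × 13140 km × (3592/610.0)^(1/3)
    = 29900 km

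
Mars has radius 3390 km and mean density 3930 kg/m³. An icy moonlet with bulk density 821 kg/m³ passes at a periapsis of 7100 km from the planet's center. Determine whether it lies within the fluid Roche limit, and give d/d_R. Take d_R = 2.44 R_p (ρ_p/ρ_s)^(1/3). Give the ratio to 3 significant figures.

d_R = 2.44 × (3390 km) × (3930/821)^(1/3) = 13940 km
d/d_R = (7100) / (13940) = 0.509
Since d/d_R < 1, the body is inside the Roche limit.

inside; d/d_R ≈ 0.509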